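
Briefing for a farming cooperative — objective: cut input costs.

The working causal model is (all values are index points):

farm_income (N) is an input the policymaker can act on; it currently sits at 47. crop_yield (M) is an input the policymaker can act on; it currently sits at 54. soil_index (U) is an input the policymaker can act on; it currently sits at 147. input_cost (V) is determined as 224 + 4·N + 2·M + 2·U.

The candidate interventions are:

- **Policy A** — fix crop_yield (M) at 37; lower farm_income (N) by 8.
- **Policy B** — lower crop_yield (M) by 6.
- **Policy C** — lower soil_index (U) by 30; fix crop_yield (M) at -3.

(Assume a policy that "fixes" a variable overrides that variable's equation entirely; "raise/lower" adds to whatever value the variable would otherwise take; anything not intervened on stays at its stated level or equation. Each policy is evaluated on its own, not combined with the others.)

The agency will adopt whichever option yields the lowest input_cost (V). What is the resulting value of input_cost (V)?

640

Policy A (M := 37, N − 8):
  N = 47 − 8 = 39
  M = 37
  U = 147
  V = 224 + 4·39 + 2·37 + 2·147 = 748
Policy B (M − 6):
  N = 47
  M = 54 − 6 = 48
  U = 147
  V = 224 + 4·47 + 2·48 + 2·147 = 802
Policy C (U − 30, M := -3):
  N = 47
  M = -3
  U = 147 − 30 = 117
  V = 224 + 4·47 + 2·(-3) + 2·117 = 640
Comparing — Policy A: V=748, Policy B: V=802, Policy C: V=640. Lowest is 640 (Policy C).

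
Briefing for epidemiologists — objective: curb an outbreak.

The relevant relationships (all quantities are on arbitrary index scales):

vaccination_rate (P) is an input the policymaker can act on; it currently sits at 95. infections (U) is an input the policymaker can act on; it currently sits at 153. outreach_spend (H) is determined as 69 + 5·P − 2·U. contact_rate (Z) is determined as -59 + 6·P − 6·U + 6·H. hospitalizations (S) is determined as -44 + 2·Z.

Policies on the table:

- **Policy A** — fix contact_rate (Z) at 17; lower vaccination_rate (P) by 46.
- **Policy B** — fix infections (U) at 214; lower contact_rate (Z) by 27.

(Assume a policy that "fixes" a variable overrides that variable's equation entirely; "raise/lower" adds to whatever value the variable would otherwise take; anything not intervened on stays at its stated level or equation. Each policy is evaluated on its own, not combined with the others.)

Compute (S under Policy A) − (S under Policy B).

242

Policy A (Z := 17, P − 46):
  P = 95 − 46 = 49
  U = 153
  H = 69 + 5·49 − 2·153 = 8
  Z = 17
  S = -44 + 2·17 = -10
Policy B (U := 214, Z − 27):
  P = 95
  U = 214
  H = 69 + 5·95 − 2·214 = 116
  Z = -59 + 6·95 − 6·214 + 6·116 (−27 from intervention) = -104
  S = -44 + 2·(-104) = -252
S: -10 − (-252) = 242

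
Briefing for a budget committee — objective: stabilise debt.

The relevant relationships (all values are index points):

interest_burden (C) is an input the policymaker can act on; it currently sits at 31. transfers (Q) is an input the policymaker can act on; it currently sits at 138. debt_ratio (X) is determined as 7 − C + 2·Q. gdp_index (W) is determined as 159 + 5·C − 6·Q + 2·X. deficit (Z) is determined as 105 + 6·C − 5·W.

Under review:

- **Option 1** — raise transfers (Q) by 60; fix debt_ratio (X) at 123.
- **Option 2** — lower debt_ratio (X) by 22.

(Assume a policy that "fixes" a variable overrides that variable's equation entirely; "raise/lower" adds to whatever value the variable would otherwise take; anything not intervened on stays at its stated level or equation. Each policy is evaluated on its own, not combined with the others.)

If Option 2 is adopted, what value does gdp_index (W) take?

Option 2 (X − 22):
  C = 31
  Q = 138
  X = 7 − 31 + 2·138 (−22 from intervention) = 230
  W = 159 + 5·31 − 6·138 + 2·230 = -54

-54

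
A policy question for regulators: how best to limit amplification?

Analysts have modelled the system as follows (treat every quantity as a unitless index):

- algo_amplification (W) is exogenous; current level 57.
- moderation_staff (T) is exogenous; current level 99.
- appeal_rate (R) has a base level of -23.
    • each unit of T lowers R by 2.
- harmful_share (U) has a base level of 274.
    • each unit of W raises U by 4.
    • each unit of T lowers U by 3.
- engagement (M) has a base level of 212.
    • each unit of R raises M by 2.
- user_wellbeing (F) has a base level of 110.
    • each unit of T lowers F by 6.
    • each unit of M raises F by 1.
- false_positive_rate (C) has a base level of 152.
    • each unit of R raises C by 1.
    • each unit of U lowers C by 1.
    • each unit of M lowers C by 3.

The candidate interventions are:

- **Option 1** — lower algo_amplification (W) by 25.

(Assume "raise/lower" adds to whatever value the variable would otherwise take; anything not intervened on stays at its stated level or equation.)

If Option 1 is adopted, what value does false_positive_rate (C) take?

516

Option 1 (W − 25):
  W = 57 − 25 = 32
  T = 99
  R = -23 − 2·99 = -221
  U = 274 + 4·32 − 3·99 = 105
  M = 212 + 2·(-221) = -230
  C = 152 + (-221) − 105 − 3·(-230) = 516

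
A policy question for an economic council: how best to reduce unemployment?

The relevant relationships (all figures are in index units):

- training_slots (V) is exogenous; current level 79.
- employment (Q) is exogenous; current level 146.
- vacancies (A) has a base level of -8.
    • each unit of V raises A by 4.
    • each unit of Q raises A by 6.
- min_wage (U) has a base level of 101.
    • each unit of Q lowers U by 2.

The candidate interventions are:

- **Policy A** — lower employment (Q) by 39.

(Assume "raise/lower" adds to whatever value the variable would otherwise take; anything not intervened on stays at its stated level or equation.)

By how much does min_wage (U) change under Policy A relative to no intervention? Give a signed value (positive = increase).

78

Baseline:
  Q = 146
  U = 101 − 2·146 = -191
Policy A (Q − 39):
  Q = 146 − 39 = 107
  U = 101 − 2·107 = -113
Change in U: -113 − (-191) = 78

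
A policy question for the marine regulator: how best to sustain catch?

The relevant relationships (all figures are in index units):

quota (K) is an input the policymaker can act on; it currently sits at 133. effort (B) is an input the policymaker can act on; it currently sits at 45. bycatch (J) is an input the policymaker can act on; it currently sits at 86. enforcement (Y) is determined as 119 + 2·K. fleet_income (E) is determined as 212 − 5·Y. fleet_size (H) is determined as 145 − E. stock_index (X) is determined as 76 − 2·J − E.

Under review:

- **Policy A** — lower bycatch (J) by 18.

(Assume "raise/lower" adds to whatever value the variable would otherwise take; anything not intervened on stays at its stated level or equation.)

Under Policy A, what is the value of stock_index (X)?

Policy A (J − 18):
  K = 133
  J = 86 − 18 = 68
  Y = 119 + 2·133 = 385
  E = 212 − 5·385 = -1713
  X = 76 − 2·68 − (-1713) = 1653

1653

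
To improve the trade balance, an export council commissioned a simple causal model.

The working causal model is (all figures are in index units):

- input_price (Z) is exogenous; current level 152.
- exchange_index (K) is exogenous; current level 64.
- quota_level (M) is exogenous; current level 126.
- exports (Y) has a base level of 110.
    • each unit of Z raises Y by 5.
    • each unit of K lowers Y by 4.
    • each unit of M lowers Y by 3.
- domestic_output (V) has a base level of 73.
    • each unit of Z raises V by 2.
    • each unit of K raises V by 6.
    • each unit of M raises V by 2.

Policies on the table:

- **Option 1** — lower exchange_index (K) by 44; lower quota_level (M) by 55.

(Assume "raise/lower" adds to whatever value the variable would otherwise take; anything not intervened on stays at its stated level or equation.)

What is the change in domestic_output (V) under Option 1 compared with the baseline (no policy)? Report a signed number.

-374

Baseline:
  Z = 152
  K = 64
  M = 126
  V = 73 + 2·152 + 6·64 + 2·126 = 1013
Option 1 (K − 44, M − 55):
  Z = 152
  K = 64 − 44 = 20
  M = 126 − 55 = 71
  V = 73 + 2·152 + 6·20 + 2·71 = 639
Change in V: 639 − 1013 = -374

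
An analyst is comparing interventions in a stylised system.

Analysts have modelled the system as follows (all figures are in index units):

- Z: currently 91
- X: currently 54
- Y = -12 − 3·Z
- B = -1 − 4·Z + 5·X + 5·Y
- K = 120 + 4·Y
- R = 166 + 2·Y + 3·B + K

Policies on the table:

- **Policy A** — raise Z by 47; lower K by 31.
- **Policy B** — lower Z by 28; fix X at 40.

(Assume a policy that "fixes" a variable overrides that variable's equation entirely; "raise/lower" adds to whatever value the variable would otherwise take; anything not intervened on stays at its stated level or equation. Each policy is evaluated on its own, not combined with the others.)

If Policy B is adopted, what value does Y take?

-201

Policy B (Z − 28, X := 40):
  Z = 91 − 28 = 63
  Y = -12 − 3·63 = -201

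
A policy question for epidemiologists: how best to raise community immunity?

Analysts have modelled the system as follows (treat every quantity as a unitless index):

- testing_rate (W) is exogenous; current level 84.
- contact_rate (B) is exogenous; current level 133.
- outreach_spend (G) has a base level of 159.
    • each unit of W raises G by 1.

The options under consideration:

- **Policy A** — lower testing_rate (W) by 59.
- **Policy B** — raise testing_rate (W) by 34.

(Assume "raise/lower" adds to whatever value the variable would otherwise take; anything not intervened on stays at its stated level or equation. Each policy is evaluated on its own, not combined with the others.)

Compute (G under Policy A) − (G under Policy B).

-93

Policy A (W − 59):
  W = 84 − 59 = 25
  G = 159 + 25 = 184
Policy B (W + 34):
  W = 84 + 34 = 118
  G = 159 + 118 = 277
G: 184 − 277 = -93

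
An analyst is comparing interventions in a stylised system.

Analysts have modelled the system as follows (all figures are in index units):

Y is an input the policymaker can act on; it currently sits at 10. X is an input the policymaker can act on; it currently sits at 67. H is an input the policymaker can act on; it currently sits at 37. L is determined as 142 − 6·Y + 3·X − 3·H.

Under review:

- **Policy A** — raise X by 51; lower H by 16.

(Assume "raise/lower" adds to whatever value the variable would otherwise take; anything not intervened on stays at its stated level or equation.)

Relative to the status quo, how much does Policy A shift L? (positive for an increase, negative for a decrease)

Baseline:
  Y = 10
  X = 67
  H = 37
  L = 142 − 6·10 + 3·67 − 3·37 = 172
Policy A (X + 51, H − 16):
  Y = 10
  X = 67 + 51 = 118
  H = 37 − 16 = 21
  L = 142 − 6·10 + 3·118 − 3·21 = 373
Change in L: 373 − 172 = 201

201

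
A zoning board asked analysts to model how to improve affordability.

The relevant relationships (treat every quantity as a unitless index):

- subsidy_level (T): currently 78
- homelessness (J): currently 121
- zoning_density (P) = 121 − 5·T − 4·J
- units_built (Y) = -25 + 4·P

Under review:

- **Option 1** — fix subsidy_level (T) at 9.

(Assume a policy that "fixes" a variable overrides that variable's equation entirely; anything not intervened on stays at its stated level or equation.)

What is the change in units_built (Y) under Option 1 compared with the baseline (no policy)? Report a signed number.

Baseline:
  T = 78
  J = 121
  P = 121 − 5·78 − 4·121 = -753
  Y = -25 + 4·(-753) = -3037
Option 1 (T := 9):
  T = 9
  J = 121
  P = 121 − 5·9 − 4·121 = -408
  Y = -25 + 4·(-408) = -1657
Change in Y: -1657 − (-3037) = 1380

1380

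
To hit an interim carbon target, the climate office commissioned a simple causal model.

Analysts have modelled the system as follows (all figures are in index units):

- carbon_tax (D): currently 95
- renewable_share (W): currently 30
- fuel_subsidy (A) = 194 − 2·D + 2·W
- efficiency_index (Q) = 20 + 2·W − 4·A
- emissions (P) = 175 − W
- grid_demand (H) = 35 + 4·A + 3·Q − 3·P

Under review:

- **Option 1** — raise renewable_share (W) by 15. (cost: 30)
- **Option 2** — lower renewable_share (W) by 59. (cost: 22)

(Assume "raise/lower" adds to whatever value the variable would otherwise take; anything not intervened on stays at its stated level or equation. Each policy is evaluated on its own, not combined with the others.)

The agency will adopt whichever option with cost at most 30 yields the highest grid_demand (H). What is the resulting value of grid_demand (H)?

Option 1 (W + 15):
  D = 95
  W = 30 + 15 = 45
  A = 194 − 2·95 + 2·45 = 94
  Q = 20 + 2·45 − 4·94 = -266
  P = 175 − 45 = 130
  H = 35 + 4·94 + 3·(-266) − 3·130 = -777
Option 2 (W − 59):
  D = 95
  W = 30 − 59 = -29
  A = 194 − 2·95 + 2·(-29) = -54
  Q = 20 + 2·(-29) − 4·(-54) = 178
  P = 175 − (-29) = 204
  H = 35 + 4·(-54) + 3·178 − 3·204 = -259
Comparing — Option 1: H=-777, Option 2: H=-259. Highest is -259 (Option 2).

-259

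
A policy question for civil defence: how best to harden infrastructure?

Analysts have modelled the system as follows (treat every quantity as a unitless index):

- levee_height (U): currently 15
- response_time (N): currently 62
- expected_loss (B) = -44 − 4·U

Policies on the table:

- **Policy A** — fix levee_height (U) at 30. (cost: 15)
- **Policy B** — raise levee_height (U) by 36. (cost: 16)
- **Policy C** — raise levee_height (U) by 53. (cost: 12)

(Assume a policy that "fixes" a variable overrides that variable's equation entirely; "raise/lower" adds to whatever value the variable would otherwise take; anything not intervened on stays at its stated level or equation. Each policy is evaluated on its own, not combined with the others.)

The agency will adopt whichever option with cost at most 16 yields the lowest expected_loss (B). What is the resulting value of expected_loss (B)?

Policy A (U := 30):
  U = 30
  B = -44 − 4·30 = -164
Policy B (U + 36):
  U = 15 + 36 = 51
  B = -44 − 4·51 = -248
Policy C (U + 53):
  U = 15 + 53 = 68
  B = -44 − 4·68 = -316
Comparing — Policy A: B=-164, Policy B: B=-248, Policy C: B=-316. Lowest is -316 (Policy C).

-316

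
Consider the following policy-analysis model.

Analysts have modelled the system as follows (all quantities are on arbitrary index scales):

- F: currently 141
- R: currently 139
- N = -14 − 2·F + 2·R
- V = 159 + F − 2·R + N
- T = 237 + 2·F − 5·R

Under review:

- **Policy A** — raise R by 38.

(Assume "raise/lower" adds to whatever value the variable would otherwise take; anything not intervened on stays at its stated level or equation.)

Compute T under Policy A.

-366

Policy A (R + 38):
  F = 141
  R = 139 + 38 = 177
  T = 237 + 2·141 − 5·177 = -366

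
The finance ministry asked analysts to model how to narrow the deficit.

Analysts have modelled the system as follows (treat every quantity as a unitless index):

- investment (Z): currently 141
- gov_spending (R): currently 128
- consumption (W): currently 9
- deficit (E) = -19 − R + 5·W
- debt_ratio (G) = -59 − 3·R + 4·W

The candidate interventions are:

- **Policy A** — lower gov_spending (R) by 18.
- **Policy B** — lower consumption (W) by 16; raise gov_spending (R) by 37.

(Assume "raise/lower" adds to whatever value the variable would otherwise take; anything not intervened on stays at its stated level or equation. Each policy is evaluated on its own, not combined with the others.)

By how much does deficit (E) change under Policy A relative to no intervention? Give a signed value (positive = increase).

18

Baseline:
  R = 128
  W = 9
  E = -19 − 128 + 5·9 = -102
Policy A (R − 18):
  R = 128 − 18 = 110
  W = 9
  E = -19 − 110 + 5·9 = -84
Change in E: -84 − (-102) = 18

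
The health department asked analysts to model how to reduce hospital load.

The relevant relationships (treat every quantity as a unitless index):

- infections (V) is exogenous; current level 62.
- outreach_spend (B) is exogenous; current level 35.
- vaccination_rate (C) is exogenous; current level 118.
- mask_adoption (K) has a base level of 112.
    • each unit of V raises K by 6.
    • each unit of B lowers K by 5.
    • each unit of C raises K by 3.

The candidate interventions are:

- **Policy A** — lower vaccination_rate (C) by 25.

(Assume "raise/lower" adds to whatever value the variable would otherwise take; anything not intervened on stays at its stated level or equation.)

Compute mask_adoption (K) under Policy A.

588

Policy A (C − 25):
  V = 62
  B = 35
  C = 118 − 25 = 93
  K = 112 + 6·62 − 5·35 + 3·93 = 588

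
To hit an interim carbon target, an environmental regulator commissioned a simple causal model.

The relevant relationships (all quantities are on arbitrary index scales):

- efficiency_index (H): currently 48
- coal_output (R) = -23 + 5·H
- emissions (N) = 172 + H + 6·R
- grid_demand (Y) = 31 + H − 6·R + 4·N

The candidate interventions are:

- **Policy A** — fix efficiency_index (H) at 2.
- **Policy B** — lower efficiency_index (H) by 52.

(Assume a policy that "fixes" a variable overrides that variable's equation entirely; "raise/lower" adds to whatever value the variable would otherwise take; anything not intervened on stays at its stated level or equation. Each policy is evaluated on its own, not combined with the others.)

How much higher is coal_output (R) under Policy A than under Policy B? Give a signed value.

Policy A (H := 2):
  H = 2
  R = -23 + 5·2 = -13
Policy B (H − 52):
  H = 48 − 52 = -4
  R = -23 + 5·(-4) = -43
R: -13 − (-43) = 30

30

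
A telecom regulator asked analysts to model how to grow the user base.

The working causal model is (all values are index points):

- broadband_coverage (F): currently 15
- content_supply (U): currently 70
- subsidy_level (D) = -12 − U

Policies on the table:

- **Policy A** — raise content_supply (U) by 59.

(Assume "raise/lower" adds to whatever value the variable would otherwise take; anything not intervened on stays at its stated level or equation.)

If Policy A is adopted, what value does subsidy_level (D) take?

-141

Policy A (U + 59):
  U = 70 + 59 = 129
  D = -12 − 129 = -141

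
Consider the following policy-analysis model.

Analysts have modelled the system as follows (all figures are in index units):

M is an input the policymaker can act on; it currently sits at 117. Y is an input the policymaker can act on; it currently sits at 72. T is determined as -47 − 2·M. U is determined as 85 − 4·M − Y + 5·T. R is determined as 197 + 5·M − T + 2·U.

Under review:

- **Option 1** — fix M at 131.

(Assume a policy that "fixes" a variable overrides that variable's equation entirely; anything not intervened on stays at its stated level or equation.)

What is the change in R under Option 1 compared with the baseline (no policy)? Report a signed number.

-294

Baseline:
  M = 117
  Y = 72
  T = -47 − 2·117 = -281
  U = 85 − 4·117 − 72 + 5·(-281) = -1860
  R = 197 + 5·117 − (-281) + 2·(-1860) = -2657
Option 1 (M := 131):
  M = 131
  Y = 72
  T = -47 − 2·131 = -309
  U = 85 − 4·131 − 72 + 5·(-309) = -2056
  R = 197 + 5·131 − (-309) + 2·(-2056) = -2951
Change in R: -2951 − (-2657) = -294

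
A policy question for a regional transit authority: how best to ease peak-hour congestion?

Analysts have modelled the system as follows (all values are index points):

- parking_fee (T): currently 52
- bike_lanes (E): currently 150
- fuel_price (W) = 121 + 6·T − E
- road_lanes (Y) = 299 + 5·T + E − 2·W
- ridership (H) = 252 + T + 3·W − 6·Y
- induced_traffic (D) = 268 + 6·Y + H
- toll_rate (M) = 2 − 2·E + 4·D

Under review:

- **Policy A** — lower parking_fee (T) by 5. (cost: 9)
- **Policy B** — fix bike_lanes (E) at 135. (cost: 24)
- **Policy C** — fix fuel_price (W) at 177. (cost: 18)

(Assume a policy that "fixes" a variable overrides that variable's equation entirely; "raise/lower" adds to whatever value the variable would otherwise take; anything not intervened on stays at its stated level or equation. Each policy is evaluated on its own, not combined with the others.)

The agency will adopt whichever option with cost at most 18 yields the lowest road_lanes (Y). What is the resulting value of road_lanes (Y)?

178

Policy A (T − 5):
  T = 52 − 5 = 47
  E = 150
  W = 121 + 6·47 − 150 = 253
  Y = 299 + 5·47 + 150 − 2·253 = 178
Policy C (W := 177):
  T = 52
  E = 150
  W = 177
  Y = 299 + 5·52 + 150 − 2·177 = 355
Comparing — Policy A: Y=178, Policy C: Y=355. Lowest is 178 (Policy A).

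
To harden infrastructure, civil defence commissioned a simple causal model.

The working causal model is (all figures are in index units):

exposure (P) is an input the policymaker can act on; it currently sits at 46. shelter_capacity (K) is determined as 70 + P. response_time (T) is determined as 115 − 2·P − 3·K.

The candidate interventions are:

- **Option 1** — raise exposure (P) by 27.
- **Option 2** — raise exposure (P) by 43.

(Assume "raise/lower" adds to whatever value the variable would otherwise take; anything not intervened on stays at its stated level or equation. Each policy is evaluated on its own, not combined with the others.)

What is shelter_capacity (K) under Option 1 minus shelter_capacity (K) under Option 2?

-16

Option 1 (P + 27):
  P = 46 + 27 = 73
  K = 70 + 73 = 143
Option 2 (P + 43):
  P = 46 + 43 = 89
  K = 70 + 89 = 159
K: 143 − 159 = -16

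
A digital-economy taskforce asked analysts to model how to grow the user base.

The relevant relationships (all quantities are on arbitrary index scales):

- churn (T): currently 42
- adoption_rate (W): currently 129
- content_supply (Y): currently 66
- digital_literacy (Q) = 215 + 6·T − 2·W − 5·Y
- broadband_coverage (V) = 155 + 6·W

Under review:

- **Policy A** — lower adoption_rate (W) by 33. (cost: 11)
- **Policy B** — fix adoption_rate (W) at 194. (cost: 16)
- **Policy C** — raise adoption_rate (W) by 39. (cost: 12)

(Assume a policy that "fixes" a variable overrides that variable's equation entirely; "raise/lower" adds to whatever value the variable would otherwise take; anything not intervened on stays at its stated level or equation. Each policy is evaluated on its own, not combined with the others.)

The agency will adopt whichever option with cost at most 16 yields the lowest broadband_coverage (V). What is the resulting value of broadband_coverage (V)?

Policy A (W − 33):
  W = 129 − 33 = 96
  V = 155 + 6·96 = 731
Policy B (W := 194):
  W = 194
  V = 155 + 6·194 = 1319
Policy C (W + 39):
  W = 129 + 39 = 168
  V = 155 + 6·168 = 1163
Comparing — Policy A: V=731, Policy B: V=1319, Policy C: V=1163. Lowest is 731 (Policy A).

731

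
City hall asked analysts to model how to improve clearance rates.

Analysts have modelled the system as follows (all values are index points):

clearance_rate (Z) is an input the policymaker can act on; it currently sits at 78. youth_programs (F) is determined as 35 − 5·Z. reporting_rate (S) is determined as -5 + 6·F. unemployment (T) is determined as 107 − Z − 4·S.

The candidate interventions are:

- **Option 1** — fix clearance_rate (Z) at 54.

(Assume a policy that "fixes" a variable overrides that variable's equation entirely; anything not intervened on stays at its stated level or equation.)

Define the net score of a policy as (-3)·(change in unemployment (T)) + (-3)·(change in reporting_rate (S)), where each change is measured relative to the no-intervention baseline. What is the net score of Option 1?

Baseline:
  Z = 78
  F = 35 − 5·78 = -355
  S = -5 + 6·(-355) = -2135
  T = 107 − 78 − 4·(-2135) = 8569
Option 1 (Z := 54):
  Z = 54
  F = 35 − 5·54 = -235
  S = -5 + 6·(-235) = -1415
  T = 107 − 54 − 4·(-1415) = 5713
ΔT = 5713 − 8569 = -2856; ΔS = -1415 − (-2135) = 720
Score = (-3)·(-2856) + (-3)·720 = 6408

6408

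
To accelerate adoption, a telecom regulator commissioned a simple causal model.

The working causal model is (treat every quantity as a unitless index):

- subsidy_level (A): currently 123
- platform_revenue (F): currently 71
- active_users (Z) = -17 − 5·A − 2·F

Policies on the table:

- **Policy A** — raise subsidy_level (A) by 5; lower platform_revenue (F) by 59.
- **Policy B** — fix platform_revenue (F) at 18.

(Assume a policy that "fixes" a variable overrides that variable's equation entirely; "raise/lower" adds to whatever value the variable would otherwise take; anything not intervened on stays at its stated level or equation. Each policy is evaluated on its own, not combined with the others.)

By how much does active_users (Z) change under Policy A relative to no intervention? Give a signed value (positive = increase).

93

Baseline:
  A = 123
  F = 71
  Z = -17 − 5·123 − 2·71 = -774
Policy A (A + 5, F − 59):
  A = 123 + 5 = 128
  F = 71 − 59 = 12
  Z = -17 − 5·128 − 2·12 = -681
Change in Z: -681 − (-774) = 93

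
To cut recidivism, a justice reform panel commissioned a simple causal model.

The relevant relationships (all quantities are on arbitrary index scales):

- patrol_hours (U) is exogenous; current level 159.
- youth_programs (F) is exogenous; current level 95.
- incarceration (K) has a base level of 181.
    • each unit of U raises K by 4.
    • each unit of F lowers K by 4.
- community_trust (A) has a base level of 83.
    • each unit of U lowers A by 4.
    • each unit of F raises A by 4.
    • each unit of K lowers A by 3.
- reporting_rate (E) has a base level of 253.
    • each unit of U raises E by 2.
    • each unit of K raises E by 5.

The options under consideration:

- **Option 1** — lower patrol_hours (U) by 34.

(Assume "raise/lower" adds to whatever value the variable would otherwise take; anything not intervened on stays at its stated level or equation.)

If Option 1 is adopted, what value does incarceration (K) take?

301

Option 1 (U − 34):
  U = 159 − 34 = 125
  F = 95
  K = 181 + 4·125 − 4·95 = 301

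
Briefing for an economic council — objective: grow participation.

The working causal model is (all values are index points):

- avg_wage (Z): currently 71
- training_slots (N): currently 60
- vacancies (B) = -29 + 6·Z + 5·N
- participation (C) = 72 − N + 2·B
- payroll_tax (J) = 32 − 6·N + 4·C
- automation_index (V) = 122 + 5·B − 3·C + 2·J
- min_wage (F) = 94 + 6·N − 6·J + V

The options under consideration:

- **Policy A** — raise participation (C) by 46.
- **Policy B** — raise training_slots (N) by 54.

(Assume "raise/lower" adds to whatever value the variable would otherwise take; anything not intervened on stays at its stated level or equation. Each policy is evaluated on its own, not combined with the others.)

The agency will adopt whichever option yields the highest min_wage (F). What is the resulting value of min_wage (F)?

-22215

Policy A (C + 46):
  Z = 71
  N = 60
  B = -29 + 6·71 + 5·60 = 697
  C = 72 − 60 + 2·697 (+46 from intervention) = 1452
  J = 32 − 6·60 + 4·1452 = 5480
  V = 122 + 5·697 − 3·1452 + 2·5480 = 10211
  F = 94 + 6·60 − 6·5480 + 10211 = -22215
Policy B (N + 54):
  Z = 71
  N = 60 + 54 = 114
  B = -29 + 6·71 + 5·114 = 967
  C = 72 − 114 + 2·967 = 1892
  J = 32 − 6·114 + 4·1892 = 6916
  V = 122 + 5·967 − 3·1892 + 2·6916 = 13113
  F = 94 + 6·114 − 6·6916 + 13113 = -27605
Comparing — Policy A: F=-22215, Policy B: F=-27605. Highest is -22215 (Policy A).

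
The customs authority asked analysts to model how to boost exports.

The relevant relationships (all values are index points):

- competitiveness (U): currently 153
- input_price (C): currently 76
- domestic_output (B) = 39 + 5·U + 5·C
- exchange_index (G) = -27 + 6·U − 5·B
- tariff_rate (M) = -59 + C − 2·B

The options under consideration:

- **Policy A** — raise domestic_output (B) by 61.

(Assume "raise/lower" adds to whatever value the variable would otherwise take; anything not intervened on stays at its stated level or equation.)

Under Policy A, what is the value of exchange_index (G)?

-5334

Policy A (B + 61):
  U = 153
  C = 76
  B = 39 + 5·153 + 5·76 (+61 from intervention) = 1245
  G = -27 + 6·153 − 5·1245 = -5334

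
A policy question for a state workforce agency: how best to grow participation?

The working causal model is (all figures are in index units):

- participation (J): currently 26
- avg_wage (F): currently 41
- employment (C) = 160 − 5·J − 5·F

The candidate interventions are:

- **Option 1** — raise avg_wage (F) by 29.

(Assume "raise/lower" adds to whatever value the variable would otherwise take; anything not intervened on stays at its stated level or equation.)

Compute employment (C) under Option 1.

Option 1 (F + 29):
  J = 26
  F = 41 + 29 = 70
  C = 160 − 5·26 − 5·70 = -320

-320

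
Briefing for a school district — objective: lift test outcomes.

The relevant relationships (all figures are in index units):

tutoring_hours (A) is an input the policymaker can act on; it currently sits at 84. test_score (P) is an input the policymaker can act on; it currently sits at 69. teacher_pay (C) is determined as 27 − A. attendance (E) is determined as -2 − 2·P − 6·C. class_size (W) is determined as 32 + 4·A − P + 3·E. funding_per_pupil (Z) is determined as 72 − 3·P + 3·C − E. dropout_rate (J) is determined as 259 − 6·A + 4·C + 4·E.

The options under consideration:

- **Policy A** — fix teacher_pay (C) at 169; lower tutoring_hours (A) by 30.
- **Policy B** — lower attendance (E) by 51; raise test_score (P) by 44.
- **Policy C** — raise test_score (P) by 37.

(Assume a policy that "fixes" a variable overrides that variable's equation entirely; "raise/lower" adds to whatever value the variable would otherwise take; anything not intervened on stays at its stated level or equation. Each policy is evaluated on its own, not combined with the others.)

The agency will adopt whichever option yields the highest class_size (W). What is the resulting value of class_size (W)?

Policy A (C := 169, A − 30):
  A = 84 − 30 = 54
  P = 69
  C = 169
  E = -2 − 2·69 − 6·169 = -1154
  W = 32 + 4·54 − 69 + 3·(-1154) = -3283
Policy B (E − 51, P + 44):
  A = 84
  P = 69 + 44 = 113
  C = 27 − 84 = -57
  E = -2 − 2·113 − 6·(-57) (−51 from intervention) = 63
  W = 32 + 4·84 − 113 + 3·63 = 444
Policy C (P + 37):
  A = 84
  P = 69 + 37 = 106
  C = 27 − 84 = -57
  E = -2 − 2·106 − 6·(-57) = 128
  W = 32 + 4·84 − 106 + 3·128 = 646
Comparing — Policy A: W=-3283, Policy B: W=444, Policy C: W=646. Highest is 646 (Policy C).

646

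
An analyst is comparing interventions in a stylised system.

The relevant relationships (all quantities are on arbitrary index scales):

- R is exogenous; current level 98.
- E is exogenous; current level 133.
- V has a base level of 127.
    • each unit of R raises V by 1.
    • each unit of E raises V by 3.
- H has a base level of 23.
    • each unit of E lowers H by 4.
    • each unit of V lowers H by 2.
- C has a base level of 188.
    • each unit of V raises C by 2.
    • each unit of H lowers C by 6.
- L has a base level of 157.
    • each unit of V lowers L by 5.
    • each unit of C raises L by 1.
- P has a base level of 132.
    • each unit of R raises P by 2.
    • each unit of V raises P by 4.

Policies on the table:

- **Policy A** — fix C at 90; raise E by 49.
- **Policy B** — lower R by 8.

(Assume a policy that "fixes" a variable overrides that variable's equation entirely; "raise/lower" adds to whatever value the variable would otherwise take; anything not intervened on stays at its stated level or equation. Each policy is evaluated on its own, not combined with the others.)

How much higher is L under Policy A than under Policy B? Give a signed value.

Policy A (C := 90, E + 49):
  R = 98
  E = 133 + 49 = 182
  V = 127 + 98 + 3·182 = 771
  H = 23 − 4·182 − 2·771 = -2247
  C = 90
  L = 157 − 5·771 + 90 = -3608
Policy B (R − 8):
  R = 98 − 8 = 90
  E = 133
  V = 127 + 90 + 3·133 = 616
  H = 23 − 4·133 − 2·616 = -1741
  C = 188 + 2·616 − 6·(-1741) = 11866
  L = 157 − 5·616 + 11866 = 8943
L: -3608 − 8943 = -12551

-12551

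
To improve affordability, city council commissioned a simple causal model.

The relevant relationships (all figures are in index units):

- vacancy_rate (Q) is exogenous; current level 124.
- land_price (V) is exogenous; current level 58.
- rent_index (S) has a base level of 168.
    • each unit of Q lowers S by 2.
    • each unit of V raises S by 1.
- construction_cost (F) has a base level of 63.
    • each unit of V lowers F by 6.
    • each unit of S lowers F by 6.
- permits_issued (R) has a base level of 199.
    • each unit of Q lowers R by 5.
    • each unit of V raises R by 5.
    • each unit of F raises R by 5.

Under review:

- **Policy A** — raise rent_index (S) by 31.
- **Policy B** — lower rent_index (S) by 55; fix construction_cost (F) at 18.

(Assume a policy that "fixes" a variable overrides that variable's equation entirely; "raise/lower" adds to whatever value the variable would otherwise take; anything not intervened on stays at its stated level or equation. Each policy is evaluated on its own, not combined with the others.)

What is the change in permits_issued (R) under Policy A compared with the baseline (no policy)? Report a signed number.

-930

Baseline:
  Q = 124
  V = 58
  S = 168 − 2·124 + 58 = -22
  F = 63 − 6·58 − 6·(-22) = -153
  R = 199 − 5·124 + 5·58 + 5·(-153) = -896
Policy A (S + 31):
  Q = 124
  V = 58
  S = 168 − 2·124 + 58 (+31 from intervention) = 9
  F = 63 − 6·58 − 6·9 = -339
  R = 199 − 5·124 + 5·58 + 5·(-339) = -1826
Change in R: -1826 − (-896) = -930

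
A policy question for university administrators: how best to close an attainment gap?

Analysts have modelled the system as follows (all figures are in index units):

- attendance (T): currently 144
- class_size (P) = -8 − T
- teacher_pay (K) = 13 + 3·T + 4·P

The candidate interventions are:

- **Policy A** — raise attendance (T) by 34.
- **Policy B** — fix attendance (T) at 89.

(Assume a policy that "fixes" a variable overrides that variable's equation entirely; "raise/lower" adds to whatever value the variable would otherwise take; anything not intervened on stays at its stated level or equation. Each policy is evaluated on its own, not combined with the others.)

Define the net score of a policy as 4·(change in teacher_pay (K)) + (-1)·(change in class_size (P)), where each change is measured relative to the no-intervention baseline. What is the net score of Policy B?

Baseline:
  T = 144
  P = -8 − 144 = -152
  K = 13 + 3·144 + 4·(-152) = -163
Policy B (T := 89):
  T = 89
  P = -8 − 89 = -97
  K = 13 + 3·89 + 4·(-97) = -108
ΔK = -108 − (-163) = 55; ΔP = -97 − (-152) = 55
Score = 4·55 + (-1)·55 = 165

165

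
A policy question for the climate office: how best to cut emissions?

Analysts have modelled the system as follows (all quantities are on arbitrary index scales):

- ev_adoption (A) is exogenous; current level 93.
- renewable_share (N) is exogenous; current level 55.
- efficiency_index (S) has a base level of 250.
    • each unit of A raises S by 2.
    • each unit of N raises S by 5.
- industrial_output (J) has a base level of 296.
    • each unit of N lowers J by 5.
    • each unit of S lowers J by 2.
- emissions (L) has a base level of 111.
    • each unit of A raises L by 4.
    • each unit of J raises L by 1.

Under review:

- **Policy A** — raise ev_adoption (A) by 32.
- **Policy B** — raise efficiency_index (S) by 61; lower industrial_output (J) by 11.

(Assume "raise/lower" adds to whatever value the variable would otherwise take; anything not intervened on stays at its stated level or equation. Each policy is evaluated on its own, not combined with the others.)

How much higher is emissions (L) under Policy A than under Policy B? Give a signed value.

133

Policy A (A + 32):
  A = 93 + 32 = 125
  N = 55
  S = 250 + 2·125 + 5·55 = 775
  J = 296 − 5·55 − 2·775 = -1529
  L = 111 + 4·125 + (-1529) = -918
Policy B (S + 61, J − 11):
  A = 93
  N = 55
  S = 250 + 2·93 + 5·55 (+61 from intervention) = 772
  J = 296 − 5·55 − 2·772 (−11 from intervention) = -1534
  L = 111 + 4·93 + (-1534) = -1051
L: -918 − (-1051) = 133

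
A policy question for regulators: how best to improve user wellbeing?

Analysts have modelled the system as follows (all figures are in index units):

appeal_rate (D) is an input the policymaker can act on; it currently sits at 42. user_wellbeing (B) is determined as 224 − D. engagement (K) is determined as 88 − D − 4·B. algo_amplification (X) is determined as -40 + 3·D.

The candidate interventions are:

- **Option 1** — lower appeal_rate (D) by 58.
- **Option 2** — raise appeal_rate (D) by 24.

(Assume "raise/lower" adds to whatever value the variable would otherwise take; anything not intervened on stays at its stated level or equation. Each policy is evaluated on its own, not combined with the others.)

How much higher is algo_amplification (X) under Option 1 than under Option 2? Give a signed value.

Option 1 (D − 58):
  D = 42 − 58 = -16
  X = -40 + 3·(-16) = -88
Option 2 (D + 24):
  D = 42 + 24 = 66
  X = -40 + 3·66 = 158
X: -88 − 158 = -246

-246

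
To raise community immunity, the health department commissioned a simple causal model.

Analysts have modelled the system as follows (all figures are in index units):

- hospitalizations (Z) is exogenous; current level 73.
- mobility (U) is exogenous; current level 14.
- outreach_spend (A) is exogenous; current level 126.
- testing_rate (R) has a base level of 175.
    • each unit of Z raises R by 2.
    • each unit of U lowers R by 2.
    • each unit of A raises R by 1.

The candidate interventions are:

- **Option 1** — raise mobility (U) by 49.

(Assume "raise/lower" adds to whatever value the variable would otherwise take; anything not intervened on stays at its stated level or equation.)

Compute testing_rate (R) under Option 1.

321

Option 1 (U + 49):
  Z = 73
  U = 14 + 49 = 63
  A = 126
  R = 175 + 2·73 − 2·63 + 126 = 321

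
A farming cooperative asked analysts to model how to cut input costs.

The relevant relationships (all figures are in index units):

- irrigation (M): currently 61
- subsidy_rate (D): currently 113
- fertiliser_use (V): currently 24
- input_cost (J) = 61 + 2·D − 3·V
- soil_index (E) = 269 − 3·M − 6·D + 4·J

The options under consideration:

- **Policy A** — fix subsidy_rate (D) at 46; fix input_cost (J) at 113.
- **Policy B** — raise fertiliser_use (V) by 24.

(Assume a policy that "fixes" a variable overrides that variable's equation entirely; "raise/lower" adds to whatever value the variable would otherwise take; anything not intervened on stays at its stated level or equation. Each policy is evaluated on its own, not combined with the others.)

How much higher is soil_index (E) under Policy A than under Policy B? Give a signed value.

Policy A (D := 46, J := 113):
  M = 61
  D = 46
  V = 24
  J = 113
  E = 269 − 3·61 − 6·46 + 4·113 = 262
Policy B (V + 24):
  M = 61
  D = 113
  V = 24 + 24 = 48
  J = 61 + 2·113 − 3·48 = 143
  E = 269 − 3·61 − 6·113 + 4·143 = -20
E: 262 − (-20) = 282

282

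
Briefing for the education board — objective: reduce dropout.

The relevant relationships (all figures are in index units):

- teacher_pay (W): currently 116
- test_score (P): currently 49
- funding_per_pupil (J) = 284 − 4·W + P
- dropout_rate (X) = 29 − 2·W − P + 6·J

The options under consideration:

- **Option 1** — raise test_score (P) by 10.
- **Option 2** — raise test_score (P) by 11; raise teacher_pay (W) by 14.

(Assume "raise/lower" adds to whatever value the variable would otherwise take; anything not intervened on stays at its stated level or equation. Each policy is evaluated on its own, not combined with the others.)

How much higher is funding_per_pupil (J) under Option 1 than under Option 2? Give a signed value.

Option 1 (P + 10):
  W = 116
  P = 49 + 10 = 59
  J = 284 − 4·116 + 59 = -121
Option 2 (P + 11, W + 14):
  W = 116 + 14 = 130
  P = 49 + 11 = 60
  J = 284 − 4·130 + 60 = -176
J: -121 − (-176) = 55

55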